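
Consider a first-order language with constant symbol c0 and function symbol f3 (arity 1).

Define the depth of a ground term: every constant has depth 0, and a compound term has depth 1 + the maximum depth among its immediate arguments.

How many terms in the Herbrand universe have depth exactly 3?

1

Write N_k for the number of ground terms of depth ≤ k. A term of depth ≤ k is either a constant or a function symbol applied to arguments of depth ≤ k−1, so N_k = 1 + N_{k-1}.
N_0 = 1
N_1 = 1 + 1 = 2
N_2 = 1 + 2 = 3
N_3 = 1 + 3 = 4
Terms of depth exactly 3: N_3 − N_2 = 4 − 3 = 1.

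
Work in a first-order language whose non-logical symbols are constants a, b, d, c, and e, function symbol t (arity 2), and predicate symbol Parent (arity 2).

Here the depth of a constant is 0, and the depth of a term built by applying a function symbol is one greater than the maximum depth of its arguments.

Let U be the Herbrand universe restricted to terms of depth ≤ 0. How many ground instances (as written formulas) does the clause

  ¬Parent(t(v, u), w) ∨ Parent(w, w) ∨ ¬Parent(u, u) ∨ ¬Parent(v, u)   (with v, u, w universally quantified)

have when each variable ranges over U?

125

Ground terms of depth ≤ 0:
  Write N_k for the number of ground terms of depth ≤ k. A term of depth ≤ k is either a constant or a function symbol applied to arguments of depth ≤ k−1, so N_k = 5 + N_{k-1}^2.
  N_0 = 5
  Explicitly: a, b, d, c, e.
So there are 5 ground terms available for substitution.
The body mentions every one of the 3 quantified variables; since ground terms form a free algebra, no two substitutions collapse to the same formula.
Number of ground instances = 5^3 = 125.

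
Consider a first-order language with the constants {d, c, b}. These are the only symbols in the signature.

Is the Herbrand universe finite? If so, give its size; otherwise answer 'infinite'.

There are no function symbols, so every ground term is one of the 3 constants.
The Herbrand universe is {d, c, b}, which is finite with 3 elements.

3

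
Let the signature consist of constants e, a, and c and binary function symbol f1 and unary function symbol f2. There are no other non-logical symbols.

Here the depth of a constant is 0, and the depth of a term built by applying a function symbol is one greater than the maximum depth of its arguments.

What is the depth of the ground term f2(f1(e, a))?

depth(f1(e, a)) = 1 + max(0, 0) = 1
depth(f2(f1(e, a))) = 1 + depth(f1(e, a)) = 1 + 1 = 2

2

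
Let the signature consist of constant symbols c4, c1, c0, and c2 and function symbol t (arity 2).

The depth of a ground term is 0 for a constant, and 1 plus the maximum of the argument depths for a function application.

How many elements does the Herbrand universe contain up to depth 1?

Write N_k for the number of ground terms of depth ≤ k. A term of depth ≤ k is either a constant or a function symbol applied to arguments of depth ≤ k−1, so N_k = 4 + N_{k-1}^2.
N_0 = 4
N_1 = 4 + 4^2 = 20

20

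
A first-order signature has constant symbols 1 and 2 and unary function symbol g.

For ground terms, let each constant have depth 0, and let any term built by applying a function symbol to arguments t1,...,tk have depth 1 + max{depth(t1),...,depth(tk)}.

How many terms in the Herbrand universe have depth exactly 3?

Let N_k count ground terms of depth at most k. Each non-constant term of depth ≤ k is some function symbol applied to depth-≤(k−1) arguments, giving N_k = 2 + N_{k-1}.
N_0 = 2
N_1 = 2 + 2 = 4
N_2 = 2 + 4 = 6
N_3 = 2 + 6 = 8
Terms of depth exactly 3: N_3 − N_2 = 8 − 6 = 2.

2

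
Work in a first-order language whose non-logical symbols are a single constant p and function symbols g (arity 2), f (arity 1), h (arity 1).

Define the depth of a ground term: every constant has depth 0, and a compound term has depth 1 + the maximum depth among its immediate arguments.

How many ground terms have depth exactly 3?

If N_k denotes the number of depth-≤k ground terms, the 1 constant gives N_0 = 1, and each function symbol of arity r contributes N_{k-1}^r new terms at level k: N_k = 1 + N_{k-1}^2 + N_{k-1} + N_{k-1}.
N_0 = 1
N_1 = 1 + 1^2 + 1 + 1 = 4
N_2 = 1 + 4^2 + 4 + 4 = 25
N_3 = 1 + 25^2 + 25 + 25 = 676
Terms of depth exactly 3: N_3 − N_2 = 676 − 25 = 651.

651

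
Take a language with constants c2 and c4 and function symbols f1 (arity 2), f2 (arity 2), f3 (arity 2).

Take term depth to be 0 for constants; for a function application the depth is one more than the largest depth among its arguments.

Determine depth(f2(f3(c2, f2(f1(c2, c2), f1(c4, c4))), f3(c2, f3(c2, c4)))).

4

depth(f1(c2, c2)) = 1 + max(0, 0) = 1
depth(f1(c4, c4)) = 1 + max(0, 0) = 1
depth(f2(f1(c2, c2), f1(c4, c4))) = 1 + max(1, 1) = 2
depth(f3(c2, f2(f1(c2, c2), f1(c4, c4)))) = 1 + max(0, 2) = 3
depth(f3(c2, c4)) = 1 + max(0, 0) = 1
depth(f3(c2, f3(c2, c4))) = 1 + max(0, 1) = 2
depth(f2(f3(c2, f2(f1(c2, c2), f1(c4, c4))), f3(c2, f3(c2, c4)))) = 1 + max(3, 2) = 4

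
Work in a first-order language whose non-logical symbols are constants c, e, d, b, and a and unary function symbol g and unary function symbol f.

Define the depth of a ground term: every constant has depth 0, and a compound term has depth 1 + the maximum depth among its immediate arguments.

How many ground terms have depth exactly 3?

Count level by level. With function symbols g/1, f/1, the terms of depth ≤ k are the 5 constants together with each function applied to depth-≤(k−1) tuples, so N_k = 5 + N_{k-1} + N_{k-1}.
N_0 = 5
N_1 = 5 + 5 + 5 = 15
N_2 = 5 + 15 + 15 = 35
N_3 = 5 + 35 + 35 = 75
Terms of depth exactly 3: N_3 − N_2 = 75 − 35 = 40.

40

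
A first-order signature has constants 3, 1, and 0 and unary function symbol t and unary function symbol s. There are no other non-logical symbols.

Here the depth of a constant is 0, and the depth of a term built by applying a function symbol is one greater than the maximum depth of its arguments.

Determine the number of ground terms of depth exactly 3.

24

Let N_k count ground terms of depth at most k. Each non-constant term of depth ≤ k is some function symbol applied to depth-≤(k−1) arguments, giving N_k = 3 + N_{k-1} + N_{k-1}.
N_0 = 3
N_1 = 3 + 3 + 3 = 9
N_2 = 3 + 9 + 9 = 21
N_3 = 3 + 21 + 21 = 45
Terms of depth exactly 3: N_3 − N_2 = 45 − 21 = 24.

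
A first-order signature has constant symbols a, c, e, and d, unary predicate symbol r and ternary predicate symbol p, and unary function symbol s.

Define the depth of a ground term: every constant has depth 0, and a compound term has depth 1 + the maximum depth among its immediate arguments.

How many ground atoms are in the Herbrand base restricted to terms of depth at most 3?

First count ground terms of depth ≤ 3.
Write N_k for the number of ground terms of depth ≤ k. A term of depth ≤ k is either a constant or a function symbol applied to arguments of depth ≤ k−1, so N_k = 4 + N_{k-1}.
N_0 = 4
N_1 = 4 + 4 = 8
N_2 = 4 + 8 = 12
N_3 = 4 + 12 = 16
So |H| = 16.
Each predicate of arity r yields |H|^r ground atoms (one per choice of an r-tuple from H):
  r: 16;  p: 16^3 = 4096
Total ground atoms: 16 + 4096 = 4112.

4112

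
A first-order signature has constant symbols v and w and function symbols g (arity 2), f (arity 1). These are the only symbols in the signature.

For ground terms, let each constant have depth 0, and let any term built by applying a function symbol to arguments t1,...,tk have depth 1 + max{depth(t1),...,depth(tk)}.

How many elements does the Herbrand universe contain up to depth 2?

Let N_k count ground terms of depth at most k. Each non-constant term of depth ≤ k is some function symbol applied to depth-≤(k−1) arguments, giving N_k = 2 + N_{k-1}^2 + N_{k-1}.
N_0 = 2
N_1 = 2 + 2^2 + 2 = 8
N_2 = 2 + 8^2 + 8 = 74

74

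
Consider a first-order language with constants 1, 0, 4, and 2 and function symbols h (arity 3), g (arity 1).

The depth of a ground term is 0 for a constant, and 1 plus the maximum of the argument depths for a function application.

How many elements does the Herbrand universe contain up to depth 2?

Count level by level. With function symbols h/3, g/1, the terms of depth ≤ k are the 4 constants together with each function applied to depth-≤(k−1) tuples, so N_k = 4 + N_{k-1}^3 + N_{k-1}.
N_0 = 4
N_1 = 4 + 4^3 + 4 = 72
N_2 = 4 + 72^3 + 72 = 373324

373324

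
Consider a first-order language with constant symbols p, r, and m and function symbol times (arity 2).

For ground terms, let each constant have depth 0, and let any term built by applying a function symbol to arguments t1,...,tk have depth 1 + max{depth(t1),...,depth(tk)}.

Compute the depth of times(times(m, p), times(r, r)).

depth(times(m, p)) = 1 + max(0, 0) = 1
depth(times(r, r)) = 1 + max(0, 0) = 1
depth(times(times(m, p), times(r, r))) = 1 + max(1, 1) = 2

2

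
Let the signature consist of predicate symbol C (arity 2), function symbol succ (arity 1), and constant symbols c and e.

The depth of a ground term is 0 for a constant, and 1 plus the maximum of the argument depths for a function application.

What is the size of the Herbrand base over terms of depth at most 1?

16

First count ground terms of depth ≤ 1.
Write N_k for the number of ground terms of depth ≤ k. A term of depth ≤ k is either a constant or a function symbol applied to arguments of depth ≤ k−1, so N_k = 2 + N_{k-1}.
N_0 = 2
N_1 = 2 + 2 = 4
Explicitly: c, e, succ(c), succ(e).
So |H| = 4.
A ground atom is a predicate applied to a tuple of terms from H, so the count is the sum over predicates of |H|^arity:
  C: 4^2 = 16
Total ground atoms: 16.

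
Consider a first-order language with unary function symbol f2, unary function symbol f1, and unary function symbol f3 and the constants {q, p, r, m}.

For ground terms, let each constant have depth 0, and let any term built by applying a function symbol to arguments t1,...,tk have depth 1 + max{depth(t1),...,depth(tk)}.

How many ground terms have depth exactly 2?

36

Let N_k = |{terms of depth ≤ k}|. Then N_0 = 4 and N_k = 4 + N_{k-1} + N_{k-1} + N_{k-1} for k ≥ 1 (one summand per function symbol, arity giving the exponent).
N_0 = 4
N_1 = 4 + 4 + 4 + 4 = 16
N_2 = 4 + 16 + 16 + 16 = 52
Terms of depth exactly 2: N_2 − N_1 = 52 − 16 = 36.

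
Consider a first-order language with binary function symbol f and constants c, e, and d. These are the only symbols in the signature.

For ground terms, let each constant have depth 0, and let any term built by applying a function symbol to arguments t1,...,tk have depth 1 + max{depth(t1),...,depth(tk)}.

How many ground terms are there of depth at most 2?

147

If N_k denotes the number of depth-≤k ground terms, the 3 constants give N_0 = 3, and each function symbol of arity r contributes N_{k-1}^r new terms at level k: N_k = 3 + N_{k-1}^2.
N_0 = 3
N_1 = 3 + 3^2 = 12
N_2 = 3 + 12^2 = 147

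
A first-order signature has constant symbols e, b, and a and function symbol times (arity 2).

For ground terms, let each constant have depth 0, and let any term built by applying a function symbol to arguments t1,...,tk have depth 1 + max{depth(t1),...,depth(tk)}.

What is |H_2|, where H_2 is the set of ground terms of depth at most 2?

Write N_k for the number of ground terms of depth ≤ k. A term of depth ≤ k is either a constant or a function symbol applied to arguments of depth ≤ k−1, so N_k = 3 + N_{k-1}^2.
N_0 = 3
N_1 = 3 + 3^2 = 12
N_2 = 3 + 12^2 = 147

147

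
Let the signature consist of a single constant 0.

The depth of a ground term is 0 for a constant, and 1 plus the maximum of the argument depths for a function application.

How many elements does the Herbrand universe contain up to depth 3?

With no function symbols every ground term is a constant, so there is exactly 1 ground term at every depth bound.
N_0 = 1
N_1 = 1
N_2 = 1
N_3 = 1

1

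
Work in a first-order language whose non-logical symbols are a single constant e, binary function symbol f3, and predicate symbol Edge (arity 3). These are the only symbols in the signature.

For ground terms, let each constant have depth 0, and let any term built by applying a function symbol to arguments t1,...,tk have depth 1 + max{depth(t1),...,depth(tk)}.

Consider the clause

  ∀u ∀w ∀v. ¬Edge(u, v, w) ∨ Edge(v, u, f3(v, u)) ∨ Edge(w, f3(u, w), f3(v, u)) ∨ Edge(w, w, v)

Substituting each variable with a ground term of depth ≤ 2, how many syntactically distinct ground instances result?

125

Ground terms of depth ≤ 2:
  Let N_k = |{terms of depth ≤ k}|. Then N_0 = 1 and N_k = 1 + N_{k-1}^2 for k ≥ 1 (one summand per function symbol, arity giving the exponent).
  N_0 = 1
  N_1 = 1 + 1^2 = 2
  N_2 = 1 + 2^2 = 5
  Explicitly: e, f3(e, e), f3(e, f3(e, e)), f3(f3(e, e), e), f3(f3(e, e), f3(e, e)).
So there are 5 ground terms available for substitution.
The clause has 3 distinct variables (u, w, v), each appearing in the body. In the free term algebra distinct substitutions yield syntactically distinct ground instances.
Number of ground instances = 5^3 = 125.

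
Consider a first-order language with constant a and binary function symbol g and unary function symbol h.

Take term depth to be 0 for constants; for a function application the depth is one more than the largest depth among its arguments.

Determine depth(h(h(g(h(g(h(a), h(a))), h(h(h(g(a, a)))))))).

7

depth(h(a)) = 1 + depth(a) = 1 + 0 = 1
depth(g(h(a), h(a))) = 1 + max(1, 1) = 2
depth(h(g(h(a), h(a)))) = 1 + depth(g(h(a), h(a))) = 1 + 2 = 3
depth(g(a, a)) = 1 + max(0, 0) = 1
depth(h(g(a, a))) = 1 + depth(g(a, a)) = 1 + 1 = 2
depth(h(h(g(a, a)))) = 1 + depth(h(g(a, a))) = 1 + 2 = 3
depth(h(h(h(g(a, a))))) = 1 + depth(h(h(g(a, a)))) = 1 + 3 = 4
depth(g(h(g(h(a), h(a))), h(h(h(g(a, a)))))) = 1 + max(3, 4) = 5
depth(h(g(h(g(h(a), h(a))), h(h(h(g(a, a))))))) = 1 + depth(g(h(g(h(a), h(a))), h(h(h(g(a, a)))))) = 1 + 5 = 6
depth(h(h(g(h(g(h(a), h(a))), h(h(h(g(a, a)))))))) = 1 + depth(h(g(h(g(h(a), h(a))), h(h(h(g(a, a))))))) = 1 + 6 = 7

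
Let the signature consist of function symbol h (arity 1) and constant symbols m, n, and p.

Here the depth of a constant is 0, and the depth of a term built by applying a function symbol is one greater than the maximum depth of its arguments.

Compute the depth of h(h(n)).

depth(h(n)) = 1 + depth(n) = 1 + 0 = 1
depth(h(h(n))) = 1 + depth(h(n)) = 1 + 1 = 2

2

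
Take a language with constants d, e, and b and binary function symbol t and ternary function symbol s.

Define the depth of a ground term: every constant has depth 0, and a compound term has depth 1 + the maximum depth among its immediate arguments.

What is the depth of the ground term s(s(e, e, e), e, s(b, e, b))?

2

depth(s(e, e, e)) = 1 + max(0, 0, 0) = 1
depth(s(b, e, b)) = 1 + max(0, 0, 0) = 1
depth(s(s(e, e, e), e, s(b, e, b))) = 1 + max(1, 0, 1) = 2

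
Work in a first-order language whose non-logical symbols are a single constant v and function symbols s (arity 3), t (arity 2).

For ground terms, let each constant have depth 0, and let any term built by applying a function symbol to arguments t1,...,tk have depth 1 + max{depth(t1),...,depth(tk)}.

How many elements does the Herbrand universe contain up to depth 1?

Count level by level. With function symbols s/3, t/2, the terms of depth ≤ k are the 1 constant together with each function applied to depth-≤(k−1) tuples, so N_k = 1 + N_{k-1}^3 + N_{k-1}^2.
N_0 = 1
N_1 = 1 + 1^3 + 1^2 = 3
Explicitly: v, s(v, v, v), t(v, v).

3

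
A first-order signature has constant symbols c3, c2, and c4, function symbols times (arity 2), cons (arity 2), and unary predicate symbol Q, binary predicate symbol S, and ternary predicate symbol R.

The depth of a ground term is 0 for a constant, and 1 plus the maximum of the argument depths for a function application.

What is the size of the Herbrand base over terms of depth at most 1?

First count ground terms of depth ≤ 1.
If N_k denotes the number of depth-≤k ground terms, the 3 constants give N_0 = 3, and each function symbol of arity r contributes N_{k-1}^r new terms at level k: N_k = 3 + N_{k-1}^2 + N_{k-1}^2.
N_0 = 3
N_1 = 3 + 3^2 + 3^2 = 21
So |H| = 21.
Each predicate of arity r yields |H|^r ground atoms (one per choice of an r-tuple from H):
  Q: 21;  S: 21^2 = 441;  R: 21^3 = 9261
Total ground atoms: 21 + 441 + 9261 = 9723.

9723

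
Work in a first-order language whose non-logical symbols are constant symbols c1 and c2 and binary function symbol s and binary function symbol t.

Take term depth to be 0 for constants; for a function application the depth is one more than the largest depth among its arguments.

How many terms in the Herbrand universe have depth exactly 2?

If N_k denotes the number of depth-≤k ground terms, the 2 constants give N_0 = 2, and each function symbol of arity r contributes N_{k-1}^r new terms at level k: N_k = 2 + N_{k-1}^2 + N_{k-1}^2.
N_0 = 2
N_1 = 2 + 2^2 + 2^2 = 10
N_2 = 2 + 10^2 + 10^2 = 202
Terms of depth exactly 2: N_2 − N_1 = 202 − 10 = 192.

192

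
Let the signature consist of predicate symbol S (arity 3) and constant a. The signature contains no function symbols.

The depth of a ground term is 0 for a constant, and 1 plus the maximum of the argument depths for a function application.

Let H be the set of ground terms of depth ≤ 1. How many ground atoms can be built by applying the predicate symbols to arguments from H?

First count ground terms of depth ≤ 1.
With no function symbols every ground term is a constant, so there is exactly 1 ground term at every depth bound.
N_0 = 1
N_1 = 1
Explicitly: a.
So |H| = 1.
For each predicate symbol, the number of ground atoms is |H| raised to its arity; summing:
  S: 1^3 = 1
Total ground atoms: 1.

1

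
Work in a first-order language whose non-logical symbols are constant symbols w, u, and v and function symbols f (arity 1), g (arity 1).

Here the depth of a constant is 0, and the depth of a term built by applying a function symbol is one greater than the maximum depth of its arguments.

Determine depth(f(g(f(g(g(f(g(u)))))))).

7

depth(g(u)) = 1 + depth(u) = 1 + 0 = 1
depth(f(g(u))) = 1 + depth(g(u)) = 1 + 1 = 2
depth(g(f(g(u)))) = 1 + depth(f(g(u))) = 1 + 2 = 3
depth(g(g(f(g(u))))) = 1 + depth(g(f(g(u)))) = 1 + 3 = 4
depth(f(g(g(f(g(u)))))) = 1 + depth(g(g(f(g(u))))) = 1 + 4 = 5
depth(g(f(g(g(f(g(u))))))) = 1 + depth(f(g(g(f(g(u)))))) = 1 + 5 = 6
depth(f(g(f(g(g(f(g(u)))))))) = 1 + depth(g(f(g(g(f(g(u))))))) = 1 + 6 = 7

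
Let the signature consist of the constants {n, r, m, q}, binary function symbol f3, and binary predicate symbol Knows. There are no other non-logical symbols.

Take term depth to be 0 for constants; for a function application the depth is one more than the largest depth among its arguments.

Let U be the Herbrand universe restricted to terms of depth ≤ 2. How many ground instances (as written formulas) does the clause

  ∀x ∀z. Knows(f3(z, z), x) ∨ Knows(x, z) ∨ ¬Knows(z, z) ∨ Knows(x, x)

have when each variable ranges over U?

Ground terms of depth ≤ 2:
  Count level by level. With function symbols f3/2, the terms of depth ≤ k are the 4 constants together with each function applied to depth-≤(k−1) tuples, so N_k = 4 + N_{k-1}^2.
  N_0 = 4
  N_1 = 4 + 4^2 = 20
  N_2 = 4 + 20^2 = 404
So there are 404 ground terms available for substitution.
The body mentions every one of the 2 quantified variables; since ground terms form a free algebra, no two substitutions collapse to the same formula.
Number of ground instances = 404^2 = 163216.

163216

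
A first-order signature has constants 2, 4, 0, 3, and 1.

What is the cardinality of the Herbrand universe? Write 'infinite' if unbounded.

There are no function symbols, so every ground term is one of the 5 constants.
The Herbrand universe is {2, 4, 0, 3, 1}, which is finite with 5 elements.

5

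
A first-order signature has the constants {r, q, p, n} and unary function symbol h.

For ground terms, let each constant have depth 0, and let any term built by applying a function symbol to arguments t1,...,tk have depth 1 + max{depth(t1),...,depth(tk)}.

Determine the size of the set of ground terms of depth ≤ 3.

Let N_k = |{terms of depth ≤ k}|. Then N_0 = 4 and N_k = 4 + N_{k-1} for k ≥ 1 (one summand per function symbol, arity giving the exponent).
N_0 = 4
N_1 = 4 + 4 = 8
N_2 = 4 + 8 = 12
N_3 = 4 + 12 = 16

16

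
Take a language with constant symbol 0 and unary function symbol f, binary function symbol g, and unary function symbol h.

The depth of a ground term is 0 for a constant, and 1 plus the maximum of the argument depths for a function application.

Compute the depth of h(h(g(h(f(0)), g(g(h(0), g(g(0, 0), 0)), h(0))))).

depth(f(0)) = 1 + depth(0) = 1 + 0 = 1
depth(h(f(0))) = 1 + depth(f(0)) = 1 + 1 = 2
depth(h(0)) = 1 + depth(0) = 1 + 0 = 1
depth(g(0, 0)) = 1 + max(0, 0) = 1
depth(g(g(0, 0), 0)) = 1 + max(1, 0) = 2
depth(g(h(0), g(g(0, 0), 0))) = 1 + max(1, 2) = 3
depth(g(g(h(0), g(g(0, 0), 0)), h(0))) = 1 + max(3, 1) = 4
depth(g(h(f(0)), g(g(h(0), g(g(0, 0), 0)), h(0)))) = 1 + max(2, 4) = 5
depth(h(g(h(f(0)), g(g(h(0), g(g(0, 0), 0)), h(0))))) = 1 + depth(g(h(f(0)), g(g(h(0), g(g(0, 0), 0)), h(0)))) = 1 + 5 = 6
depth(h(h(g(h(f(0)), g(g(h(0), g(g(0, 0), 0)), h(0)))))) = 1 + depth(h(g(h(f(0)), g(g(h(0), g(g(0, 0), 0)), h(0))))) = 1 + 6 = 7

7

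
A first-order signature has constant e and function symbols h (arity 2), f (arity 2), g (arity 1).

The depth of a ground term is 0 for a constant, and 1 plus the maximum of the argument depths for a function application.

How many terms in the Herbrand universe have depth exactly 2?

Let N_k count ground terms of depth at most k. Each non-constant term of depth ≤ k is some function symbol applied to depth-≤(k−1) arguments, giving N_k = 1 + N_{k-1}^2 + N_{k-1}^2 + N_{k-1}.
N_0 = 1
N_1 = 1 + 1^2 + 1^2 + 1 = 4
N_2 = 1 + 4^2 + 4^2 + 4 = 37
Terms of depth exactly 2: N_2 − N_1 = 37 − 4 = 33.

33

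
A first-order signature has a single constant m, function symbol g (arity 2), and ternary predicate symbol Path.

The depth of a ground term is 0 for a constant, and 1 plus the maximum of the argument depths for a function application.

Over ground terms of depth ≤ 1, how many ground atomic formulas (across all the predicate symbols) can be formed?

8

First count ground terms of depth ≤ 1.
Write N_k for the number of ground terms of depth ≤ k. A term of depth ≤ k is either a constant or a function symbol applied to arguments of depth ≤ k−1, so N_k = 1 + N_{k-1}^2.
N_0 = 1
N_1 = 1 + 1^2 = 2
So |H| = 2.
A ground atom is a predicate applied to a tuple of terms from H, so the count is the sum over predicates of |H|^arity:
  Path: 2^3 = 8
Total ground atoms: 8.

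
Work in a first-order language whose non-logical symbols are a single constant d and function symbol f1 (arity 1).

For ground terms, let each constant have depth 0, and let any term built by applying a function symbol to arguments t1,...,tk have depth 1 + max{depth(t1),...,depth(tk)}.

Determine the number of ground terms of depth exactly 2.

If N_k denotes the number of depth-≤k ground terms, the 1 constant gives N_0 = 1, and each function symbol of arity r contributes N_{k-1}^r new terms at level k: N_k = 1 + N_{k-1}.
N_0 = 1
N_1 = 1 + 1 = 2
N_2 = 1 + 2 = 3
Terms of depth exactly 2: N_2 − N_1 = 3 − 2 = 1.

1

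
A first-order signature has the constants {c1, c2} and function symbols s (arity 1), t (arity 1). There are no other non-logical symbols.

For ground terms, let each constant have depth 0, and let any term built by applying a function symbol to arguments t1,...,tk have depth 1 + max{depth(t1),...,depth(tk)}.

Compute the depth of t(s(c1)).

2

depth(s(c1)) = 1 + depth(c1) = 1 + 0 = 1
depth(t(s(c1))) = 1 + depth(s(c1)) = 1 + 1 = 2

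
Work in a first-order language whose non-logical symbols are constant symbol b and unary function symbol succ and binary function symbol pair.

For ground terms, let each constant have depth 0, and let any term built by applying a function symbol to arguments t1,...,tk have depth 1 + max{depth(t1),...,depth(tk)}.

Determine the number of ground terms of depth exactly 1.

Write N_k for the number of ground terms of depth ≤ k. A term of depth ≤ k is either a constant or a function symbol applied to arguments of depth ≤ k−1, so N_k = 1 + N_{k-1} + N_{k-1}^2.
N_0 = 1
N_1 = 1 + 1 + 1^2 = 3
Terms of depth exactly 1: N_1 − N_0 = 3 − 1 = 2.

2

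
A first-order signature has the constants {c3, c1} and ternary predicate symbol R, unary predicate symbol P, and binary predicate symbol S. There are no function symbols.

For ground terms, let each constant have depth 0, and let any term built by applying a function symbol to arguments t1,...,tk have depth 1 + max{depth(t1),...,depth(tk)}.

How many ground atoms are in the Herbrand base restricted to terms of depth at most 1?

14

First count ground terms of depth ≤ 1.
With no function symbols every ground term is a constant, so there are exactly 2 ground terms at every depth bound.
N_0 = 2
N_1 = 2
Explicitly: c3, c1.
So |H| = 2.
Ground atoms are formed by filling each argument slot of a predicate with a term from H, so an r-ary predicate gives |H|^r atoms:
  R: 2^3 = 8;  P: 2;  S: 2^2 = 4
Total ground atoms: 8 + 2 + 4 = 14.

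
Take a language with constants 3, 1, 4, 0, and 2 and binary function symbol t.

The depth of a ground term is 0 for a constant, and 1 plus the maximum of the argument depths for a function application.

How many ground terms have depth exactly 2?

875

Write N_k for the number of ground terms of depth ≤ k. A term of depth ≤ k is either a constant or a function symbol applied to arguments of depth ≤ k−1, so N_k = 5 + N_{k-1}^2.
N_0 = 5
N_1 = 5 + 5^2 = 30
N_2 = 5 + 30^2 = 905
Terms of depth exactly 2: N_2 − N_1 = 905 − 30 = 875.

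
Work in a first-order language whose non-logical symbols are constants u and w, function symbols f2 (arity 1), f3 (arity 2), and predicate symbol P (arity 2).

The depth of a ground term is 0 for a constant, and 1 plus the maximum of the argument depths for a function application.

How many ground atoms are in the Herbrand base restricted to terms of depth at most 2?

First count ground terms of depth ≤ 2.
Count level by level. With function symbols f2/1, f3/2, the terms of depth ≤ k are the 2 constants together with each function applied to depth-≤(k−1) tuples, so N_k = 2 + N_{k-1} + N_{k-1}^2.
N_0 = 2
N_1 = 2 + 2 + 2^2 = 8
N_2 = 2 + 8 + 8^2 = 74
So |H| = 74.
For each predicate symbol, the number of ground atoms is |H| raised to its arity; summing:
  P: 74^2 = 5476
Total ground atoms: 5476.

5476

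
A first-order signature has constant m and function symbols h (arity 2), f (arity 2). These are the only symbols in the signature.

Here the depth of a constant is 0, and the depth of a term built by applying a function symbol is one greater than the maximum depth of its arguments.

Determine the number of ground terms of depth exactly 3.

704

Let N_k = |{terms of depth ≤ k}|. Then N_0 = 1 and N_k = 1 + N_{k-1}^2 + N_{k-1}^2 for k ≥ 1 (one summand per function symbol, arity giving the exponent).
N_0 = 1
N_1 = 1 + 1^2 + 1^2 = 3
N_2 = 1 + 3^2 + 3^2 = 19
N_3 = 1 + 19^2 + 19^2 = 723
Terms of depth exactly 3: N_3 − N_2 = 723 − 19 = 704.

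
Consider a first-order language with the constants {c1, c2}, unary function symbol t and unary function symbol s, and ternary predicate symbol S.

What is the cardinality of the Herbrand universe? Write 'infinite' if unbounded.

infinite

The signature has at least one function symbol (t, arity 1) and at least one constant (c1).
Iterating t gives infinitely many distinct ground terms: c1, t(c1), t(t(c1)), ...
So the Herbrand universe is infinite.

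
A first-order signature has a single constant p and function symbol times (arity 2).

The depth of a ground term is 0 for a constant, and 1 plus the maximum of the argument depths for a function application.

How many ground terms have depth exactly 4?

Let N_k = |{terms of depth ≤ k}|. Then N_0 = 1 and N_k = 1 + N_{k-1}^2 for k ≥ 1 (one summand per function symbol, arity giving the exponent).
N_0 = 1
N_1 = 1 + 1^2 = 2
N_2 = 1 + 2^2 = 5
N_3 = 1 + 5^2 = 26
N_4 = 1 + 26^2 = 677
Terms of depth exactly 4: N_4 − N_3 = 677 − 26 = 651.

651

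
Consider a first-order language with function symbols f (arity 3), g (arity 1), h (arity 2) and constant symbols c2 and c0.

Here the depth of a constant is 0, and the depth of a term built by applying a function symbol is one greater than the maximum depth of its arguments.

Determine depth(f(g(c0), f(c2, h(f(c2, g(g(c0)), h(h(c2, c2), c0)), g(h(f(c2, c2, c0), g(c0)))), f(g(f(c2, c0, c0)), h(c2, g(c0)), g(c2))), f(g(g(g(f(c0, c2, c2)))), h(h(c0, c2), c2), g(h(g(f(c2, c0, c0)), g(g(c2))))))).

depth(g(c0)) = 1 + depth(c0) = 1 + 0 = 1
depth(g(g(c0))) = 1 + depth(g(c0)) = 1 + 1 = 2
depth(h(c2, c2)) = 1 + max(0, 0) = 1
depth(h(h(c2, c2), c0)) = 1 + max(1, 0) = 2
depth(f(c2, g(g(c0)), h(h(c2, c2), c0))) = 1 + max(0, 2, 2) = 3
depth(f(c2, c2, c0)) = 1 + max(0, 0, 0) = 1
depth(h(f(c2, c2, c0), g(c0))) = 1 + max(1, 1) = 2
depth(g(h(f(c2, c2, c0), g(c0)))) = 1 + depth(h(f(c2, c2, c0), g(c0))) = 1 + 2 = 3
depth(h(f(c2, g(g(c0)), h(h(c2, c2), c0)), g(h(f(c2, c2, c0), g(c0))))) = 1 + max(3, 3) = 4
depth(f(c2, c0, c0)) = 1 + max(0, 0, 0) = 1
depth(g(f(c2, c0, c0))) = 1 + depth(f(c2, c0, c0)) = 1 + 1 = 2
depth(h(c2, g(c0))) = 1 + max(0, 1) = 2
depth(g(c2)) = 1 + depth(c2) = 1 + 0 = 1
depth(f(g(f(c2, c0, c0)), h(c2, g(c0)), g(c2))) = 1 + max(2, 2, 1) = 3
depth(f(c2, h(f(c2, g(g(c0)), h(h(c2, c2), c0)), g(h(f(c2, c2, c0), g(c0)))), f(g(f(c2, c0, c0)), h(c2, g(c0)), g(c2)))) = 1 + max(0, 4, 3) = 5
depth(f(c0, c2, c2)) = 1 + max(0, 0, 0) = 1
depth(g(f(c0, c2, c2))) = 1 + depth(f(c0, c2, c2)) = 1 + 1 = 2
depth(g(g(f(c0, c2, c2)))) = 1 + depth(g(f(c0, c2, c2))) = 1 + 2 = 3
depth(g(g(g(f(c0, c2, c2))))) = 1 + depth(g(g(f(c0, c2, c2)))) = 1 + 3 = 4
depth(h(c0, c2)) = 1 + max(0, 0) = 1
depth(h(h(c0, c2), c2)) = 1 + max(1, 0) = 2
depth(g(g(c2))) = 1 + depth(g(c2)) = 1 + 1 = 2
depth(h(g(f(c2, c0, c0)), g(g(c2)))) = 1 + max(2, 2) = 3
depth(g(h(g(f(c2, c0, c0)), g(g(c2))))) = 1 + depth(h(g(f(c2, c0, c0)), g(g(c2)))) = 1 + 3 = 4
depth(f(g(g(g(f(c0, c2, c2)))), h(h(c0, c2), c2), g(h(g(f(c2, c0, c0)), g(g(c2)))))) = 1 + max(4, 2, 4) = 5
depth(f(g(c0), f(c2, h(f(c2, g(g(c0)), h(h(c2, c2), c0)), g(h(f(c2, c2, c0), g(c0)))), f(g(f(c2, c0, c0)), h(c2, g(c0)), g(c2))), f(g(g(g(f(c0, c2, c2)))), h(h(c0, c2), c2), g(h(g(f(c2, c0, c0)), g(g(c2))))))) = 1 + max(1, 5, 5) = 6

6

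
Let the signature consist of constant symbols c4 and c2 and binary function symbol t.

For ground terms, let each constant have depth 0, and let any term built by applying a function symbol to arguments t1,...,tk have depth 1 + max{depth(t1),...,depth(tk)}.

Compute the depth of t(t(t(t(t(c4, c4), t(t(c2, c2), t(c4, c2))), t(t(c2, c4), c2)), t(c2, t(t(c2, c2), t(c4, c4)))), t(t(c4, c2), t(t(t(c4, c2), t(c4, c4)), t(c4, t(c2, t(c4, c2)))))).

depth(t(c4, c4)) = 1 + max(0, 0) = 1
depth(t(c2, c2)) = 1 + max(0, 0) = 1
depth(t(c4, c2)) = 1 + max(0, 0) = 1
depth(t(t(c2, c2), t(c4, c2))) = 1 + max(1, 1) = 2
depth(t(t(c4, c4), t(t(c2, c2), t(c4, c2)))) = 1 + max(1, 2) = 3
depth(t(c2, c4)) = 1 + max(0, 0) = 1
depth(t(t(c2, c4), c2)) = 1 + max(1, 0) = 2
depth(t(t(t(c4, c4), t(t(c2, c2), t(c4, c2))), t(t(c2, c4), c2))) = 1 + max(3, 2) = 4
depth(t(t(c2, c2), t(c4, c4))) = 1 + max(1, 1) = 2
depth(t(c2, t(t(c2, c2), t(c4, c4)))) = 1 + max(0, 2) = 3
depth(t(t(t(t(c4, c4), t(t(c2, c2), t(c4, c2))), t(t(c2, c4), c2)), t(c2, t(t(c2, c2), t(c4, c4))))) = 1 + max(4, 3) = 5
depth(t(t(c4, c2), t(c4, c4))) = 1 + max(1, 1) = 2
depth(t(c2, t(c4, c2))) = 1 + max(0, 1) = 2
depth(t(c4, t(c2, t(c4, c2)))) = 1 + max(0, 2) = 3
depth(t(t(t(c4, c2), t(c4, c4)), t(c4, t(c2, t(c4, c2))))) = 1 + max(2, 3) = 4
depth(t(t(c4, c2), t(t(t(c4, c2), t(c4, c4)), t(c4, t(c2, t(c4, c2)))))) = 1 + max(1, 4) = 5
depth(t(t(t(t(t(c4, c4), t(t(c2, c2), t(c4, c2))), t(t(c2, c4), c2)), t(c2, t(t(c2, c2), t(c4, c4)))), t(t(c4, c2), t(t(t(c4, c2), t(c4, c4)), t(c4, t(c2, t(c4, c2))))))) = 1 + max(5, 5) = 6

6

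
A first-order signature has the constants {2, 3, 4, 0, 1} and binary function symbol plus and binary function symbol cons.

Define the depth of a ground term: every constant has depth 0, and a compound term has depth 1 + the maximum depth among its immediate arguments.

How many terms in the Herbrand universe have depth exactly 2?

If N_k denotes the number of depth-≤k ground terms, the 5 constants give N_0 = 5, and each function symbol of arity r contributes N_{k-1}^r new terms at level k: N_k = 5 + N_{k-1}^2 + N_{k-1}^2.
N_0 = 5
N_1 = 5 + 5^2 + 5^2 = 55
N_2 = 5 + 55^2 + 55^2 = 6055
Terms of depth exactly 2: N_2 − N_1 = 6055 − 55 = 6000.

6000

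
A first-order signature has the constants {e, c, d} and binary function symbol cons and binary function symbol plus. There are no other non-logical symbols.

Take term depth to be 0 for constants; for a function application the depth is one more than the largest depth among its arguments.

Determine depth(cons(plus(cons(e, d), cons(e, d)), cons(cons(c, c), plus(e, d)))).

3

depth(cons(e, d)) = 1 + max(0, 0) = 1
depth(plus(cons(e, d), cons(e, d))) = 1 + max(1, 1) = 2
depth(cons(c, c)) = 1 + max(0, 0) = 1
depth(plus(e, d)) = 1 + max(0, 0) = 1
depth(cons(cons(c, c), plus(e, d))) = 1 + max(1, 1) = 2
depth(cons(plus(cons(e, d), cons(e, d)), cons(cons(c, c), plus(e, d)))) = 1 + max(2, 2) = 3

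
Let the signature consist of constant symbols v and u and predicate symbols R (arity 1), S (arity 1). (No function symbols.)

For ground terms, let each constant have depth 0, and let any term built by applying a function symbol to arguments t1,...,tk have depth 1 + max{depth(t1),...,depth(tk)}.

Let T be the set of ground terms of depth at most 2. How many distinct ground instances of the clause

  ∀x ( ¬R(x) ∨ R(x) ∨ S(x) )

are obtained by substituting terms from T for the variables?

Ground terms of depth ≤ 2:
  With no function symbols every ground term is a constant, so there are exactly 2 ground terms at every depth bound.
  N_0 = 2
  N_1 = 2
  N_2 = 2
So there are 2 ground terms available for substitution.
The body mentions the single quantified variable x; since ground terms form a free algebra, no two substitutions collapse to the same formula.
Number of ground instances = 2.

2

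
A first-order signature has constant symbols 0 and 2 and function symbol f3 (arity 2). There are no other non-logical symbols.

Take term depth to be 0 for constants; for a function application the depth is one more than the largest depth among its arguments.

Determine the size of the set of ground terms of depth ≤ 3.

1446

Let N_k = |{terms of depth ≤ k}|. Then N_0 = 2 and N_k = 2 + N_{k-1}^2 for k ≥ 1 (one summand per function symbol, arity giving the exponent).
N_0 = 2
N_1 = 2 + 2^2 = 6
N_2 = 2 + 6^2 = 38
N_3 = 2 + 38^2 = 1446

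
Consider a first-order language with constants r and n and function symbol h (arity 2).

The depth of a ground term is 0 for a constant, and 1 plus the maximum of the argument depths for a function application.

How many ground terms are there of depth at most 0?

Let N_k = |{terms of depth ≤ k}|. Then N_0 = 2 and N_k = 2 + N_{k-1}^2 for k ≥ 1 (one summand per function symbol, arity giving the exponent).
N_0 = 2

2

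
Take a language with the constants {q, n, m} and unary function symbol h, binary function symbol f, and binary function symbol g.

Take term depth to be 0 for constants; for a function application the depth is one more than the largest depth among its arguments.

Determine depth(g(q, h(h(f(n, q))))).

depth(f(n, q)) = 1 + max(0, 0) = 1
depth(h(f(n, q))) = 1 + depth(f(n, q)) = 1 + 1 = 2
depth(h(h(f(n, q)))) = 1 + depth(h(f(n, q))) = 1 + 2 = 3
depth(g(q, h(h(f(n, q))))) = 1 + max(0, 3) = 4

4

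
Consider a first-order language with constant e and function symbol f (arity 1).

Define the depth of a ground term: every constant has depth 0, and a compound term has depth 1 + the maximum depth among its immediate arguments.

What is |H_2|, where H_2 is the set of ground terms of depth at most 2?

If N_k denotes the number of depth-≤k ground terms, the 1 constant gives N_0 = 1, and each function symbol of arity r contributes N_{k-1}^r new terms at level k: N_k = 1 + N_{k-1}.
N_0 = 1
N_1 = 1 + 1 = 2
N_2 = 1 + 2 = 3
Explicitly: e, f(e), f(f(e)).

3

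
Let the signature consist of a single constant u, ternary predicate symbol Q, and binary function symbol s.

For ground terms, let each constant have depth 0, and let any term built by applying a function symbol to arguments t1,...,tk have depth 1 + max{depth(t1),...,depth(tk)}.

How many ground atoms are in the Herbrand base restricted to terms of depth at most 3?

17576

First count ground terms of depth ≤ 3.
Write N_k for the number of ground terms of depth ≤ k. A term of depth ≤ k is either a constant or a function symbol applied to arguments of depth ≤ k−1, so N_k = 1 + N_{k-1}^2.
N_0 = 1
N_1 = 1 + 1^2 = 2
N_2 = 1 + 2^2 = 5
N_3 = 1 + 5^2 = 26
So |H| = 26.
For each predicate symbol, the number of ground atoms is |H| raised to its arity; summing:
  Q: 26^3 = 17576
Total ground atoms: 17576.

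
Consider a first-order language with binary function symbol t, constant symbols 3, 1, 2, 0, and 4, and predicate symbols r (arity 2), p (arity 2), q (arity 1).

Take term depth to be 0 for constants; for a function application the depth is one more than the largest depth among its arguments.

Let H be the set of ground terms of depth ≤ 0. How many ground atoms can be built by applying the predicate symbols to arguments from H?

55

First count ground terms of depth ≤ 0.
Let N_k = |{terms of depth ≤ k}|. Then N_0 = 5 and N_k = 5 + N_{k-1}^2 for k ≥ 1 (one summand per function symbol, arity giving the exponent).
N_0 = 5
So |H| = 5.
A ground atom is a predicate applied to a tuple of terms from H, so the count is the sum over predicates of |H|^arity:
  r: 5^2 = 25;  p: 5^2 = 25;  q: 5
Total ground atoms: 25 + 25 + 5 = 55.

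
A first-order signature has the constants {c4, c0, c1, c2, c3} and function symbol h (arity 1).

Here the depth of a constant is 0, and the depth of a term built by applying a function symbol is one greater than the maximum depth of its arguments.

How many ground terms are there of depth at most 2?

15

Write N_k for the number of ground terms of depth ≤ k. A term of depth ≤ k is either a constant or a function symbol applied to arguments of depth ≤ k−1, so N_k = 5 + N_{k-1}.
N_0 = 5
N_1 = 5 + 5 = 10
N_2 = 5 + 10 = 15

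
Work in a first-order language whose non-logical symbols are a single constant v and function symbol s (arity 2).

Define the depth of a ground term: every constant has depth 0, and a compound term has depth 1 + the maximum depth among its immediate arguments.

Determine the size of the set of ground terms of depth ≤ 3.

If N_k denotes the number of depth-≤k ground terms, the 1 constant gives N_0 = 1, and each function symbol of arity r contributes N_{k-1}^r new terms at level k: N_k = 1 + N_{k-1}^2.
N_0 = 1
N_1 = 1 + 1^2 = 2
N_2 = 1 + 2^2 = 5
N_3 = 1 + 5^2 = 26

26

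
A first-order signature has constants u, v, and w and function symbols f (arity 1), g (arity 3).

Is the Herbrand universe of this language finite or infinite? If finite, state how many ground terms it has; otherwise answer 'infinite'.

infinite

The signature has at least one function symbol (f, arity 1) and at least one constant (u).
Iterating f gives infinitely many distinct ground terms: u, f(u), f(f(u)), ...
So the Herbrand universe is infinite.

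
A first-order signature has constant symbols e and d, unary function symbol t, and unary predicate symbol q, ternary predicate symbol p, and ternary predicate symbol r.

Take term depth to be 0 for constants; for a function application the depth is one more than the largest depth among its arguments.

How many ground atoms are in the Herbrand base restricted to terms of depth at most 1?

132

First count ground terms of depth ≤ 1.
Let N_k = |{terms of depth ≤ k}|. Then N_0 = 2 and N_k = 2 + N_{k-1} for k ≥ 1 (one summand per function symbol, arity giving the exponent).
N_0 = 2
N_1 = 2 + 2 = 4
Explicitly: e, d, t(e), t(d).
So |H| = 4.
For each predicate symbol, the number of ground atoms is |H| raised to its arity; summing:
  q: 4;  p: 4^3 = 64;  r: 4^3 = 64
Total ground atoms: 4 + 64 + 64 = 132.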